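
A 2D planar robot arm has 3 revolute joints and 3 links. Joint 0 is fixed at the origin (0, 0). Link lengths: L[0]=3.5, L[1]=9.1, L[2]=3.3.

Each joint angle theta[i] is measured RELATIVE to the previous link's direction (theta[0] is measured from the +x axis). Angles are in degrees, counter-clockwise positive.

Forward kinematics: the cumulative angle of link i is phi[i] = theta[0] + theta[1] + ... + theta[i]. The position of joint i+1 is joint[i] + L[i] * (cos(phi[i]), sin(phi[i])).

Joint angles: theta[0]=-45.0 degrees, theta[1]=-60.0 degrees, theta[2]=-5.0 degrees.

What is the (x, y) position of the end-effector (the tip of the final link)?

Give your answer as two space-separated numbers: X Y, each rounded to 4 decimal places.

joint[0] = (0.0000, 0.0000)  (base)
link 0: phi[0] = -45 = -45 deg
  cos(-45 deg) = 0.7071, sin(-45 deg) = -0.7071
  joint[1] = (0.0000, 0.0000) + 3.5 * (0.7071, -0.7071) = (0.0000 + 2.4749, 0.0000 + -2.4749) = (2.4749, -2.4749)
link 1: phi[1] = -45 + -60 = -105 deg
  cos(-105 deg) = -0.2588, sin(-105 deg) = -0.9659
  joint[2] = (2.4749, -2.4749) + 9.1 * (-0.2588, -0.9659) = (2.4749 + -2.3553, -2.4749 + -8.7899) = (0.1196, -11.2648)
link 2: phi[2] = -45 + -60 + -5 = -110 deg
  cos(-110 deg) = -0.3420, sin(-110 deg) = -0.9397
  joint[3] = (0.1196, -11.2648) + 3.3 * (-0.3420, -0.9397) = (0.1196 + -1.1287, -11.2648 + -3.1010) = (-1.0090, -14.3658)
End effector: (-1.0090, -14.3658)

Answer: -1.0090 -14.3658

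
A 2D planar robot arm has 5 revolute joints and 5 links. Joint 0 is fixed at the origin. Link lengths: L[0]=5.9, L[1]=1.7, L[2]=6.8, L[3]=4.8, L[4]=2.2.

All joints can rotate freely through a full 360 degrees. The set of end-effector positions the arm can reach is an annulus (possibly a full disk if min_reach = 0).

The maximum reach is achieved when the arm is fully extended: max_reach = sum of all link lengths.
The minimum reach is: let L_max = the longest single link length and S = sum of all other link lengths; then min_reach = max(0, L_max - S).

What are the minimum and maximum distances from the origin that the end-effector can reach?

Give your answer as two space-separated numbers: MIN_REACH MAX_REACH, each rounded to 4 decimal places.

Answer: 0.0000 21.4000

Derivation:
Link lengths: [5.9, 1.7, 6.8, 4.8, 2.2]
max_reach = 5.9 + 1.7 + 6.8 + 4.8 + 2.2 = 21.4
L_max = max([5.9, 1.7, 6.8, 4.8, 2.2]) = 6.8
S (sum of others) = 21.4 - 6.8 = 14.6
min_reach = max(0, 6.8 - 14.6) = max(0, -7.8) = 0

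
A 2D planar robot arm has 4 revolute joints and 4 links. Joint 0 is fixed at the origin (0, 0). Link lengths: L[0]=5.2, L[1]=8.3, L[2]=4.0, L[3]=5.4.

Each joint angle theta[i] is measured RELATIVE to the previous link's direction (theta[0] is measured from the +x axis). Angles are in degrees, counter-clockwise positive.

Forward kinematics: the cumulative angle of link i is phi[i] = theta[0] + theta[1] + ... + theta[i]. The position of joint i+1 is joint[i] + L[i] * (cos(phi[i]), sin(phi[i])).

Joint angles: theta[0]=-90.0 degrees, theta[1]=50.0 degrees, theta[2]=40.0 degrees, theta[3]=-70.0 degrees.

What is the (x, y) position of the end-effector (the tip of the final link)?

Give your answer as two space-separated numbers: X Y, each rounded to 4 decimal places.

joint[0] = (0.0000, 0.0000)  (base)
link 0: phi[0] = -90 = -90 deg
  cos(-90 deg) = 0.0000, sin(-90 deg) = -1.0000
  joint[1] = (0.0000, 0.0000) + 5.2 * (0.0000, -1.0000) = (0.0000 + 0.0000, 0.0000 + -5.2000) = (0.0000, -5.2000)
link 1: phi[1] = -90 + 50 = -40 deg
  cos(-40 deg) = 0.7660, sin(-40 deg) = -0.6428
  joint[2] = (0.0000, -5.2000) + 8.3 * (0.7660, -0.6428) = (0.0000 + 6.3582, -5.2000 + -5.3351) = (6.3582, -10.5351)
link 2: phi[2] = -90 + 50 + 40 = 0 deg
  cos(0 deg) = 1.0000, sin(0 deg) = 0.0000
  joint[3] = (6.3582, -10.5351) + 4 * (1.0000, 0.0000) = (6.3582 + 4.0000, -10.5351 + 0.0000) = (10.3582, -10.5351)
link 3: phi[3] = -90 + 50 + 40 + -70 = -70 deg
  cos(-70 deg) = 0.3420, sin(-70 deg) = -0.9397
  joint[4] = (10.3582, -10.5351) + 5.4 * (0.3420, -0.9397) = (10.3582 + 1.8469, -10.5351 + -5.0743) = (12.2051, -15.6095)
End effector: (12.2051, -15.6095)

Answer: 12.2051 -15.6095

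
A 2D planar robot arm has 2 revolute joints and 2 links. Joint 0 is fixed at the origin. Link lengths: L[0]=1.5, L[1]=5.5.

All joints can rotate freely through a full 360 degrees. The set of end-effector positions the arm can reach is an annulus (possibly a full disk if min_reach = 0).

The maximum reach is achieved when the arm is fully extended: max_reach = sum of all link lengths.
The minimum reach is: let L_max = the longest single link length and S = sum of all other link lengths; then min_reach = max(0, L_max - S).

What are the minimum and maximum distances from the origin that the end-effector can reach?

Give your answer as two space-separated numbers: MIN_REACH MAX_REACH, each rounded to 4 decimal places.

Link lengths: [1.5, 5.5]
max_reach = 1.5 + 5.5 = 7
L_max = max([1.5, 5.5]) = 5.5
S (sum of others) = 7 - 5.5 = 1.5
min_reach = max(0, 5.5 - 1.5) = max(0, 4) = 4

Answer: 4.0000 7.0000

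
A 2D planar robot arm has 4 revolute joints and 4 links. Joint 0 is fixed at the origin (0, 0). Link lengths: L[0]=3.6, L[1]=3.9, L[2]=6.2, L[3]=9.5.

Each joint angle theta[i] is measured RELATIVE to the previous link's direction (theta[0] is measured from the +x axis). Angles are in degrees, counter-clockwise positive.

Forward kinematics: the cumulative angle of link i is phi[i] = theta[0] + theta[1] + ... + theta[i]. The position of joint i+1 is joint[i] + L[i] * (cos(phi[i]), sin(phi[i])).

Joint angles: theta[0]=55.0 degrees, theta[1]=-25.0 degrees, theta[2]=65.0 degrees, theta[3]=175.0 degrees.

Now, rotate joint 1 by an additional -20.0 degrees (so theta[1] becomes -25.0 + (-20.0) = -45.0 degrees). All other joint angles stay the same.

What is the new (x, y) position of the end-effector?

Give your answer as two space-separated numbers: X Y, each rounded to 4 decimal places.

Answer: 4.2611 0.6878

Derivation:
joint[0] = (0.0000, 0.0000)  (base)
link 0: phi[0] = 55 = 55 deg
  cos(55 deg) = 0.5736, sin(55 deg) = 0.8192
  joint[1] = (0.0000, 0.0000) + 3.6 * (0.5736, 0.8192) = (0.0000 + 2.0649, 0.0000 + 2.9489) = (2.0649, 2.9489)
link 1: phi[1] = 55 + -45 = 10 deg
  cos(10 deg) = 0.9848, sin(10 deg) = 0.1736
  joint[2] = (2.0649, 2.9489) + 3.9 * (0.9848, 0.1736) = (2.0649 + 3.8408, 2.9489 + 0.6772) = (5.9056, 3.6262)
link 2: phi[2] = 55 + -45 + 65 = 75 deg
  cos(75 deg) = 0.2588, sin(75 deg) = 0.9659
  joint[3] = (5.9056, 3.6262) + 6.2 * (0.2588, 0.9659) = (5.9056 + 1.6047, 3.6262 + 5.9887) = (7.5103, 9.6149)
link 3: phi[3] = 55 + -45 + 65 + 175 = 250 deg
  cos(250 deg) = -0.3420, sin(250 deg) = -0.9397
  joint[4] = (7.5103, 9.6149) + 9.5 * (-0.3420, -0.9397) = (7.5103 + -3.2492, 9.6149 + -8.9271) = (4.2611, 0.6878)
End effector: (4.2611, 0.6878)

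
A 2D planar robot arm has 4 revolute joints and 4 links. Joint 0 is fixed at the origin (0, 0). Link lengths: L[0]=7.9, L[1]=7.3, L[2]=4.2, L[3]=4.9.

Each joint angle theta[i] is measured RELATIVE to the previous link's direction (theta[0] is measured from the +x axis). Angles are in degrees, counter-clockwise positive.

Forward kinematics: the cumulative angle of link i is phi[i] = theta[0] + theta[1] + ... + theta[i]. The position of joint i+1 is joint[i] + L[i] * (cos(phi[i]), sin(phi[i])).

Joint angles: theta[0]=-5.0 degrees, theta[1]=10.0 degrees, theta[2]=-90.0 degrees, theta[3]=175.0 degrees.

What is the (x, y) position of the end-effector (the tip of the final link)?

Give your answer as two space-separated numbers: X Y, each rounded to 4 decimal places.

joint[0] = (0.0000, 0.0000)  (base)
link 0: phi[0] = -5 = -5 deg
  cos(-5 deg) = 0.9962, sin(-5 deg) = -0.0872
  joint[1] = (0.0000, 0.0000) + 7.9 * (0.9962, -0.0872) = (0.0000 + 7.8699, 0.0000 + -0.6885) = (7.8699, -0.6885)
link 1: phi[1] = -5 + 10 = 5 deg
  cos(5 deg) = 0.9962, sin(5 deg) = 0.0872
  joint[2] = (7.8699, -0.6885) + 7.3 * (0.9962, 0.0872) = (7.8699 + 7.2722, -0.6885 + 0.6362) = (15.1422, -0.0523)
link 2: phi[2] = -5 + 10 + -90 = -85 deg
  cos(-85 deg) = 0.0872, sin(-85 deg) = -0.9962
  joint[3] = (15.1422, -0.0523) + 4.2 * (0.0872, -0.9962) = (15.1422 + 0.3661, -0.0523 + -4.1840) = (15.5082, -4.2363)
link 3: phi[3] = -5 + 10 + -90 + 175 = 90 deg
  cos(90 deg) = 0.0000, sin(90 deg) = 1.0000
  joint[4] = (15.5082, -4.2363) + 4.9 * (0.0000, 1.0000) = (15.5082 + 0.0000, -4.2363 + 4.9000) = (15.5082, 0.6637)
End effector: (15.5082, 0.6637)

Answer: 15.5082 0.6637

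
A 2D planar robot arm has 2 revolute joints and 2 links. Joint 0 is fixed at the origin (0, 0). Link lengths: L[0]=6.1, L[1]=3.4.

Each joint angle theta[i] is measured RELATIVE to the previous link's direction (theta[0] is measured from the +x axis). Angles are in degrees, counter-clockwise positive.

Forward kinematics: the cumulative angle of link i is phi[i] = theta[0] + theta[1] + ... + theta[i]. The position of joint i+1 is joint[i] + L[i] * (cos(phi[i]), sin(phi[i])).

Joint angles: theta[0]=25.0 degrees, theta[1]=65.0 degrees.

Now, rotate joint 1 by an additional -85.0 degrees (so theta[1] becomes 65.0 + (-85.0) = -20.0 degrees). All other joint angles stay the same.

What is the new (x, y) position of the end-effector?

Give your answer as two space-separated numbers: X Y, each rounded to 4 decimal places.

Answer: 8.9155 2.8743

Derivation:
joint[0] = (0.0000, 0.0000)  (base)
link 0: phi[0] = 25 = 25 deg
  cos(25 deg) = 0.9063, sin(25 deg) = 0.4226
  joint[1] = (0.0000, 0.0000) + 6.1 * (0.9063, 0.4226) = (0.0000 + 5.5285, 0.0000 + 2.5780) = (5.5285, 2.5780)
link 1: phi[1] = 25 + -20 = 5 deg
  cos(5 deg) = 0.9962, sin(5 deg) = 0.0872
  joint[2] = (5.5285, 2.5780) + 3.4 * (0.9962, 0.0872) = (5.5285 + 3.3871, 2.5780 + 0.2963) = (8.9155, 2.8743)
End effector: (8.9155, 2.8743)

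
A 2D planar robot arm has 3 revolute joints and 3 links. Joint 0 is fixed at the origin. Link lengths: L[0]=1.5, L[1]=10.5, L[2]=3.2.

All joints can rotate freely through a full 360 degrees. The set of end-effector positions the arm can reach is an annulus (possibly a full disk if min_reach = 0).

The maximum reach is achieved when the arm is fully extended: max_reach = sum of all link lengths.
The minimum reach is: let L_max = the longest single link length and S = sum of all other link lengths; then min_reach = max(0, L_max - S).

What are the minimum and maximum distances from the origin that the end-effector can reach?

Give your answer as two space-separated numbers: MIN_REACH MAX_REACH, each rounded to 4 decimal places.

Link lengths: [1.5, 10.5, 3.2]
max_reach = 1.5 + 10.5 + 3.2 = 15.2
L_max = max([1.5, 10.5, 3.2]) = 10.5
S (sum of others) = 15.2 - 10.5 = 4.7
min_reach = max(0, 10.5 - 4.7) = max(0, 5.8) = 5.8

Answer: 5.8000 15.2000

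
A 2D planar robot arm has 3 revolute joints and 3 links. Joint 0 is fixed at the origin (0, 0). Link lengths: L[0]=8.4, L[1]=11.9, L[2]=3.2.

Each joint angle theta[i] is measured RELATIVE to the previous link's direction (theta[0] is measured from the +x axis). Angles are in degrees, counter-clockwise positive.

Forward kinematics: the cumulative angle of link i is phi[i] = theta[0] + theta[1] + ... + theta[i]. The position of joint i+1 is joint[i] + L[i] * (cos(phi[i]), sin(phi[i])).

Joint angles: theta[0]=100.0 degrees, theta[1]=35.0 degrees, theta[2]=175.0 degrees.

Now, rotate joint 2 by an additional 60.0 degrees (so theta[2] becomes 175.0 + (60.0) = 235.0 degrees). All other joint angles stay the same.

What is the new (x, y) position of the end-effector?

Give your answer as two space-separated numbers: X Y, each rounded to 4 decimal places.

Answer: -6.7218 17.2426

Derivation:
joint[0] = (0.0000, 0.0000)  (base)
link 0: phi[0] = 100 = 100 deg
  cos(100 deg) = -0.1736, sin(100 deg) = 0.9848
  joint[1] = (0.0000, 0.0000) + 8.4 * (-0.1736, 0.9848) = (0.0000 + -1.4586, 0.0000 + 8.2724) = (-1.4586, 8.2724)
link 1: phi[1] = 100 + 35 = 135 deg
  cos(135 deg) = -0.7071, sin(135 deg) = 0.7071
  joint[2] = (-1.4586, 8.2724) + 11.9 * (-0.7071, 0.7071) = (-1.4586 + -8.4146, 8.2724 + 8.4146) = (-9.8732, 16.6870)
link 2: phi[2] = 100 + 35 + 235 = 370 deg
  cos(370 deg) = 0.9848, sin(370 deg) = 0.1736
  joint[3] = (-9.8732, 16.6870) + 3.2 * (0.9848, 0.1736) = (-9.8732 + 3.1514, 16.6870 + 0.5557) = (-6.7218, 17.2426)
End effector: (-6.7218, 17.2426)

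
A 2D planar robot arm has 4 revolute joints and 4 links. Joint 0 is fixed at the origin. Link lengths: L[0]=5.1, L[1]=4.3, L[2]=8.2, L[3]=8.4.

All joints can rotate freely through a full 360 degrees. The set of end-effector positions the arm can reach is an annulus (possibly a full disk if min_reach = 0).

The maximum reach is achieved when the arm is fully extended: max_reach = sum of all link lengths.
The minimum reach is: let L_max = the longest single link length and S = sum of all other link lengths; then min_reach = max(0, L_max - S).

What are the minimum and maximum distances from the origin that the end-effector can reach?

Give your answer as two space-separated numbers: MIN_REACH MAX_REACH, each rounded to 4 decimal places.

Link lengths: [5.1, 4.3, 8.2, 8.4]
max_reach = 5.1 + 4.3 + 8.2 + 8.4 = 26
L_max = max([5.1, 4.3, 8.2, 8.4]) = 8.4
S (sum of others) = 26 - 8.4 = 17.6
min_reach = max(0, 8.4 - 17.6) = max(0, -9.2) = 0

Answer: 0.0000 26.0000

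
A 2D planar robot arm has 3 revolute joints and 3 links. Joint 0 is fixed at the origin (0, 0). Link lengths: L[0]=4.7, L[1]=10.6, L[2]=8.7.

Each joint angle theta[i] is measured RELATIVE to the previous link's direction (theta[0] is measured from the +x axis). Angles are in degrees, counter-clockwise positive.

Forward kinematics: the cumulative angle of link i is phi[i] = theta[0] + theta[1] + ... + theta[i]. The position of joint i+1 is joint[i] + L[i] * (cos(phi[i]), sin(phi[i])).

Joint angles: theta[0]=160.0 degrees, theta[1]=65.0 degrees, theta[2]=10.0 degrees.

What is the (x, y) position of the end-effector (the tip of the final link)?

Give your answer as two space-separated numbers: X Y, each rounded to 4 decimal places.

Answer: -16.9020 -13.0145

Derivation:
joint[0] = (0.0000, 0.0000)  (base)
link 0: phi[0] = 160 = 160 deg
  cos(160 deg) = -0.9397, sin(160 deg) = 0.3420
  joint[1] = (0.0000, 0.0000) + 4.7 * (-0.9397, 0.3420) = (0.0000 + -4.4166, 0.0000 + 1.6075) = (-4.4166, 1.6075)
link 1: phi[1] = 160 + 65 = 225 deg
  cos(225 deg) = -0.7071, sin(225 deg) = -0.7071
  joint[2] = (-4.4166, 1.6075) + 10.6 * (-0.7071, -0.7071) = (-4.4166 + -7.4953, 1.6075 + -7.4953) = (-11.9119, -5.8878)
link 2: phi[2] = 160 + 65 + 10 = 235 deg
  cos(235 deg) = -0.5736, sin(235 deg) = -0.8192
  joint[3] = (-11.9119, -5.8878) + 8.7 * (-0.5736, -0.8192) = (-11.9119 + -4.9901, -5.8878 + -7.1266) = (-16.9020, -13.0145)
End effector: (-16.9020, -13.0145)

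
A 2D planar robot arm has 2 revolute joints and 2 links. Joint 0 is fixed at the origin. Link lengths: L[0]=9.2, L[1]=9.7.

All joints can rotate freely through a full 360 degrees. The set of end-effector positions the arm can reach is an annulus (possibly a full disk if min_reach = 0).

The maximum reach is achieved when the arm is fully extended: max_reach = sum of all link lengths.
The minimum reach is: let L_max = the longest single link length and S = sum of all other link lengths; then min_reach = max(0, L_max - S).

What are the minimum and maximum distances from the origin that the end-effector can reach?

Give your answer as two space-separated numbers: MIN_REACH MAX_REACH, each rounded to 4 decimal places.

Link lengths: [9.2, 9.7]
max_reach = 9.2 + 9.7 = 18.9
L_max = max([9.2, 9.7]) = 9.7
S (sum of others) = 18.9 - 9.7 = 9.2
min_reach = max(0, 9.7 - 9.2) = max(0, 0.5) = 0.5

Answer: 0.5000 18.9000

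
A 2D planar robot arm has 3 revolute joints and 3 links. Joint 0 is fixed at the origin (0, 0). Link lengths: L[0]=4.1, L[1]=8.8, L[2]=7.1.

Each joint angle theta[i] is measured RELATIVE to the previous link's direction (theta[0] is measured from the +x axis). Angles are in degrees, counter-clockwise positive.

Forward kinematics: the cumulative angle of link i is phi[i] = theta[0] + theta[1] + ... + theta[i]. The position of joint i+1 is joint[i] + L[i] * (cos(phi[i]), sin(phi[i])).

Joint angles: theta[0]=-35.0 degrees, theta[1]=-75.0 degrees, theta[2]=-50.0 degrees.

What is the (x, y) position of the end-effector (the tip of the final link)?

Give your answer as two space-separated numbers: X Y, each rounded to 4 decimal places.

joint[0] = (0.0000, 0.0000)  (base)
link 0: phi[0] = -35 = -35 deg
  cos(-35 deg) = 0.8192, sin(-35 deg) = -0.5736
  joint[1] = (0.0000, 0.0000) + 4.1 * (0.8192, -0.5736) = (0.0000 + 3.3585, 0.0000 + -2.3517) = (3.3585, -2.3517)
link 1: phi[1] = -35 + -75 = -110 deg
  cos(-110 deg) = -0.3420, sin(-110 deg) = -0.9397
  joint[2] = (3.3585, -2.3517) + 8.8 * (-0.3420, -0.9397) = (3.3585 + -3.0098, -2.3517 + -8.2693) = (0.3487, -10.6210)
link 2: phi[2] = -35 + -75 + -50 = -160 deg
  cos(-160 deg) = -0.9397, sin(-160 deg) = -0.3420
  joint[3] = (0.3487, -10.6210) + 7.1 * (-0.9397, -0.3420) = (0.3487 + -6.6718, -10.6210 + -2.4283) = (-6.3231, -13.0493)
End effector: (-6.3231, -13.0493)

Answer: -6.3231 -13.0493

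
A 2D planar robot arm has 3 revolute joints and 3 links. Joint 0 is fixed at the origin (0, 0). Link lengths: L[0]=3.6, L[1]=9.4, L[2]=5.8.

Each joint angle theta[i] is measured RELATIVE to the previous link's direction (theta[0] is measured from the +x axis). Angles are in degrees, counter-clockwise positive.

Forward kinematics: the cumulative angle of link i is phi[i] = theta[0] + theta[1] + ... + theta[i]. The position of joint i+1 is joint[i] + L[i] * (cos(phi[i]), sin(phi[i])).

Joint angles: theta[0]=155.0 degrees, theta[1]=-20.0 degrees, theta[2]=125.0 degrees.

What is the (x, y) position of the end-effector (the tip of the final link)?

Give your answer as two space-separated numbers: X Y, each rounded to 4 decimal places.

Answer: -10.9167 2.4563

Derivation:
joint[0] = (0.0000, 0.0000)  (base)
link 0: phi[0] = 155 = 155 deg
  cos(155 deg) = -0.9063, sin(155 deg) = 0.4226
  joint[1] = (0.0000, 0.0000) + 3.6 * (-0.9063, 0.4226) = (0.0000 + -3.2627, 0.0000 + 1.5214) = (-3.2627, 1.5214)
link 1: phi[1] = 155 + -20 = 135 deg
  cos(135 deg) = -0.7071, sin(135 deg) = 0.7071
  joint[2] = (-3.2627, 1.5214) + 9.4 * (-0.7071, 0.7071) = (-3.2627 + -6.6468, 1.5214 + 6.6468) = (-9.9095, 8.1682)
link 2: phi[2] = 155 + -20 + 125 = 260 deg
  cos(260 deg) = -0.1736, sin(260 deg) = -0.9848
  joint[3] = (-9.9095, 8.1682) + 5.8 * (-0.1736, -0.9848) = (-9.9095 + -1.0072, 8.1682 + -5.7119) = (-10.9167, 2.4563)
End effector: (-10.9167, 2.4563)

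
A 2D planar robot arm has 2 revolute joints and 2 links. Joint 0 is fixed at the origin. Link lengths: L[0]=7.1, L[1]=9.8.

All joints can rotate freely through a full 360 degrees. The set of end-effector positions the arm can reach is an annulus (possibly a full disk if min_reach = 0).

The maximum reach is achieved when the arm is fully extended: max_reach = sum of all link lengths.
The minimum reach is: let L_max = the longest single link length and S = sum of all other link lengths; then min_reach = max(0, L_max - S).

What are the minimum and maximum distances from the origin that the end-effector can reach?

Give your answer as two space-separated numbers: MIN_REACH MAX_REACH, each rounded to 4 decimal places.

Answer: 2.7000 16.9000

Derivation:
Link lengths: [7.1, 9.8]
max_reach = 7.1 + 9.8 = 16.9
L_max = max([7.1, 9.8]) = 9.8
S (sum of others) = 16.9 - 9.8 = 7.1
min_reach = max(0, 9.8 - 7.1) = max(0, 2.7) = 2.7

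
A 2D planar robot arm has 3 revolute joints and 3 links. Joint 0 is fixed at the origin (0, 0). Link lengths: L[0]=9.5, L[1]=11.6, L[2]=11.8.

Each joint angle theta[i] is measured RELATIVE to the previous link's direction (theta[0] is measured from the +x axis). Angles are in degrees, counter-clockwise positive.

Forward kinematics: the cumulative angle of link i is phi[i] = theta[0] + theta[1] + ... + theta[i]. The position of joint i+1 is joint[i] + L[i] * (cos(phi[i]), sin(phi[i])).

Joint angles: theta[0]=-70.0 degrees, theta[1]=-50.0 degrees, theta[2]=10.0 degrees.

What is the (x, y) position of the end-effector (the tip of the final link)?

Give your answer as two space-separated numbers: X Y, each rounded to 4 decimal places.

joint[0] = (0.0000, 0.0000)  (base)
link 0: phi[0] = -70 = -70 deg
  cos(-70 deg) = 0.3420, sin(-70 deg) = -0.9397
  joint[1] = (0.0000, 0.0000) + 9.5 * (0.3420, -0.9397) = (0.0000 + 3.2492, 0.0000 + -8.9271) = (3.2492, -8.9271)
link 1: phi[1] = -70 + -50 = -120 deg
  cos(-120 deg) = -0.5000, sin(-120 deg) = -0.8660
  joint[2] = (3.2492, -8.9271) + 11.6 * (-0.5000, -0.8660) = (3.2492 + -5.8000, -8.9271 + -10.0459) = (-2.5508, -18.9730)
link 2: phi[2] = -70 + -50 + 10 = -110 deg
  cos(-110 deg) = -0.3420, sin(-110 deg) = -0.9397
  joint[3] = (-2.5508, -18.9730) + 11.8 * (-0.3420, -0.9397) = (-2.5508 + -4.0358, -18.9730 + -11.0884) = (-6.5866, -30.0613)
End effector: (-6.5866, -30.0613)

Answer: -6.5866 -30.0613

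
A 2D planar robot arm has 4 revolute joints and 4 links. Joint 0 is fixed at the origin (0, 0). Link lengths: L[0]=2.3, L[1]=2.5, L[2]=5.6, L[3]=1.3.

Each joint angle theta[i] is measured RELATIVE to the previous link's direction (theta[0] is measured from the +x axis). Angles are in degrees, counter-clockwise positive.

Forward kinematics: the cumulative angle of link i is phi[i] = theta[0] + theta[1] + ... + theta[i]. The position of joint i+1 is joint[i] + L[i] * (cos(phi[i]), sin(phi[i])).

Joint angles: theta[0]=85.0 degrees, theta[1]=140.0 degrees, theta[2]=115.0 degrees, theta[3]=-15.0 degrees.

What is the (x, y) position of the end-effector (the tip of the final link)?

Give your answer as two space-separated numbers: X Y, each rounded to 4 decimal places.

joint[0] = (0.0000, 0.0000)  (base)
link 0: phi[0] = 85 = 85 deg
  cos(85 deg) = 0.0872, sin(85 deg) = 0.9962
  joint[1] = (0.0000, 0.0000) + 2.3 * (0.0872, 0.9962) = (0.0000 + 0.2005, 0.0000 + 2.2912) = (0.2005, 2.2912)
link 1: phi[1] = 85 + 140 = 225 deg
  cos(225 deg) = -0.7071, sin(225 deg) = -0.7071
  joint[2] = (0.2005, 2.2912) + 2.5 * (-0.7071, -0.7071) = (0.2005 + -1.7678, 2.2912 + -1.7678) = (-1.5673, 0.5235)
link 2: phi[2] = 85 + 140 + 115 = 340 deg
  cos(340 deg) = 0.9397, sin(340 deg) = -0.3420
  joint[3] = (-1.5673, 0.5235) + 5.6 * (0.9397, -0.3420) = (-1.5673 + 5.2623, 0.5235 + -1.9153) = (3.6950, -1.3918)
link 3: phi[3] = 85 + 140 + 115 + -15 = 325 deg
  cos(325 deg) = 0.8192, sin(325 deg) = -0.5736
  joint[4] = (3.6950, -1.3918) + 1.3 * (0.8192, -0.5736) = (3.6950 + 1.0649, -1.3918 + -0.7456) = (4.7599, -2.1375)
End effector: (4.7599, -2.1375)

Answer: 4.7599 -2.1375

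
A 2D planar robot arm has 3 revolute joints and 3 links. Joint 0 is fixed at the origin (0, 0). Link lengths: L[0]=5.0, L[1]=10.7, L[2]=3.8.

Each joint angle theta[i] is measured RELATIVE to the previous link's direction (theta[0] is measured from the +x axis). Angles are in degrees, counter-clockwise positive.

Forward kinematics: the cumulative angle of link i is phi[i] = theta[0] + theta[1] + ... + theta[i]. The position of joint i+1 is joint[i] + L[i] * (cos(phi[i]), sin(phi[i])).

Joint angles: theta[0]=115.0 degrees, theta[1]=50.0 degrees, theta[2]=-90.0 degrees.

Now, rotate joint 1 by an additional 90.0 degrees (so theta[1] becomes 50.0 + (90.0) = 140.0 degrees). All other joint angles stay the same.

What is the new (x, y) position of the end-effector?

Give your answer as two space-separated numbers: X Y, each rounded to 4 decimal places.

joint[0] = (0.0000, 0.0000)  (base)
link 0: phi[0] = 115 = 115 deg
  cos(115 deg) = -0.4226, sin(115 deg) = 0.9063
  joint[1] = (0.0000, 0.0000) + 5 * (-0.4226, 0.9063) = (0.0000 + -2.1131, 0.0000 + 4.5315) = (-2.1131, 4.5315)
link 1: phi[1] = 115 + 140 = 255 deg
  cos(255 deg) = -0.2588, sin(255 deg) = -0.9659
  joint[2] = (-2.1131, 4.5315) + 10.7 * (-0.2588, -0.9659) = (-2.1131 + -2.7694, 4.5315 + -10.3354) = (-4.8825, -5.8039)
link 2: phi[2] = 115 + 140 + -90 = 165 deg
  cos(165 deg) = -0.9659, sin(165 deg) = 0.2588
  joint[3] = (-4.8825, -5.8039) + 3.8 * (-0.9659, 0.2588) = (-4.8825 + -3.6705, -5.8039 + 0.9835) = (-8.5530, -4.8204)
End effector: (-8.5530, -4.8204)

Answer: -8.5530 -4.8204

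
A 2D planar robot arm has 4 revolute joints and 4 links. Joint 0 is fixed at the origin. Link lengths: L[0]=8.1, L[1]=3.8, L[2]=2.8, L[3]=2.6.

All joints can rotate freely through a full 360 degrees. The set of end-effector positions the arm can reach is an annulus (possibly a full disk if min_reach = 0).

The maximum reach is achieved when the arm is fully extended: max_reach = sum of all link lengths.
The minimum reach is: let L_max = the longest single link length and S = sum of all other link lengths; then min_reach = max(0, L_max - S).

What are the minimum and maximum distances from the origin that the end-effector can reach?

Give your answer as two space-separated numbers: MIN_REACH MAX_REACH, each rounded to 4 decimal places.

Link lengths: [8.1, 3.8, 2.8, 2.6]
max_reach = 8.1 + 3.8 + 2.8 + 2.6 = 17.3
L_max = max([8.1, 3.8, 2.8, 2.6]) = 8.1
S (sum of others) = 17.3 - 8.1 = 9.2
min_reach = max(0, 8.1 - 9.2) = max(0, -1.1) = 0

Answer: 0.0000 17.3000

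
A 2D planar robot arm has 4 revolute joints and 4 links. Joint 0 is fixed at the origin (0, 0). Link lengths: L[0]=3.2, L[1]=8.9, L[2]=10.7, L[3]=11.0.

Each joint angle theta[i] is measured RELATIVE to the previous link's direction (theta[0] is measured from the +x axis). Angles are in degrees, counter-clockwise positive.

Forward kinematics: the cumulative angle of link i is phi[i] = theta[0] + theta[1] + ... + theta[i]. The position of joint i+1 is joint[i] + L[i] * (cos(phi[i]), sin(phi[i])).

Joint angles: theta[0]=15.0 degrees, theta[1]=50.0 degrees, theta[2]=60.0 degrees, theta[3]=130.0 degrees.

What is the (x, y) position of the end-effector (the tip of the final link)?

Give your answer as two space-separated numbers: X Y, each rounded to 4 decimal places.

Answer: -2.1320 7.0341

Derivation:
joint[0] = (0.0000, 0.0000)  (base)
link 0: phi[0] = 15 = 15 deg
  cos(15 deg) = 0.9659, sin(15 deg) = 0.2588
  joint[1] = (0.0000, 0.0000) + 3.2 * (0.9659, 0.2588) = (0.0000 + 3.0910, 0.0000 + 0.8282) = (3.0910, 0.8282)
link 1: phi[1] = 15 + 50 = 65 deg
  cos(65 deg) = 0.4226, sin(65 deg) = 0.9063
  joint[2] = (3.0910, 0.8282) + 8.9 * (0.4226, 0.9063) = (3.0910 + 3.7613, 0.8282 + 8.0661) = (6.8523, 8.8944)
link 2: phi[2] = 15 + 50 + 60 = 125 deg
  cos(125 deg) = -0.5736, sin(125 deg) = 0.8192
  joint[3] = (6.8523, 8.8944) + 10.7 * (-0.5736, 0.8192) = (6.8523 + -6.1373, 8.8944 + 8.7649) = (0.7150, 17.6593)
link 3: phi[3] = 15 + 50 + 60 + 130 = 255 deg
  cos(255 deg) = -0.2588, sin(255 deg) = -0.9659
  joint[4] = (0.7150, 17.6593) + 11 * (-0.2588, -0.9659) = (0.7150 + -2.8470, 17.6593 + -10.6252) = (-2.1320, 7.0341)
End effector: (-2.1320, 7.0341)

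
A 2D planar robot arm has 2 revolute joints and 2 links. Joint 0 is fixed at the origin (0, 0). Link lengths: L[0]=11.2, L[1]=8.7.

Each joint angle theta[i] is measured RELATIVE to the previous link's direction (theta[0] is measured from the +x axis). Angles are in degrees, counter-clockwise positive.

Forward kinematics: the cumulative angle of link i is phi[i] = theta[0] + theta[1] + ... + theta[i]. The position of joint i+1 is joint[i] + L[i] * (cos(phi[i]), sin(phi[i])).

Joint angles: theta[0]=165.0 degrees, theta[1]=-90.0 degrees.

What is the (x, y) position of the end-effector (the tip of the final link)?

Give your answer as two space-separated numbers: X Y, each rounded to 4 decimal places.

joint[0] = (0.0000, 0.0000)  (base)
link 0: phi[0] = 165 = 165 deg
  cos(165 deg) = -0.9659, sin(165 deg) = 0.2588
  joint[1] = (0.0000, 0.0000) + 11.2 * (-0.9659, 0.2588) = (0.0000 + -10.8184, 0.0000 + 2.8988) = (-10.8184, 2.8988)
link 1: phi[1] = 165 + -90 = 75 deg
  cos(75 deg) = 0.2588, sin(75 deg) = 0.9659
  joint[2] = (-10.8184, 2.8988) + 8.7 * (0.2588, 0.9659) = (-10.8184 + 2.2517, 2.8988 + 8.4036) = (-8.5666, 11.3023)
End effector: (-8.5666, 11.3023)

Answer: -8.5666 11.3023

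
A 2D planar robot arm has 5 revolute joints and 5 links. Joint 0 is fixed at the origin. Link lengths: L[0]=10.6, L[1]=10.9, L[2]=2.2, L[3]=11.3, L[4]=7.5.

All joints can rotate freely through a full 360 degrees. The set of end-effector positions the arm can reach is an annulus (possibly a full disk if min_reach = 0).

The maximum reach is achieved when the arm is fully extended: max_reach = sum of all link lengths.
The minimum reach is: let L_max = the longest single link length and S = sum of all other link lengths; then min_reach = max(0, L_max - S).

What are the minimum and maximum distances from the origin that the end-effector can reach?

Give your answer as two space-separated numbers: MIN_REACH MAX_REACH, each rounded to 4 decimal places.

Answer: 0.0000 42.5000

Derivation:
Link lengths: [10.6, 10.9, 2.2, 11.3, 7.5]
max_reach = 10.6 + 10.9 + 2.2 + 11.3 + 7.5 = 42.5
L_max = max([10.6, 10.9, 2.2, 11.3, 7.5]) = 11.3
S (sum of others) = 42.5 - 11.3 = 31.2
min_reach = max(0, 11.3 - 31.2) = max(0, -19.9) = 0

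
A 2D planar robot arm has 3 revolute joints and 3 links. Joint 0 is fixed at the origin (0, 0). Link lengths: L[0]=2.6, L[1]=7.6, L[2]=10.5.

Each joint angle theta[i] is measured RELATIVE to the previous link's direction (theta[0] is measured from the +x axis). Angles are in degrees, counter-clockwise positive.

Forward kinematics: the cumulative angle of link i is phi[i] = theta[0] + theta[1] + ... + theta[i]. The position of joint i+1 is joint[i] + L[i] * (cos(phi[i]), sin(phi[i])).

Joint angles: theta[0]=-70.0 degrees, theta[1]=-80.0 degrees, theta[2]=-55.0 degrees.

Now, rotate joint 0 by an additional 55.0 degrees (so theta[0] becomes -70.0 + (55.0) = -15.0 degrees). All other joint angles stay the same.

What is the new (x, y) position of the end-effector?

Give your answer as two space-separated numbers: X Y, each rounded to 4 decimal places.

Answer: -7.2442 -13.4940

Derivation:
joint[0] = (0.0000, 0.0000)  (base)
link 0: phi[0] = -15 = -15 deg
  cos(-15 deg) = 0.9659, sin(-15 deg) = -0.2588
  joint[1] = (0.0000, 0.0000) + 2.6 * (0.9659, -0.2588) = (0.0000 + 2.5114, 0.0000 + -0.6729) = (2.5114, -0.6729)
link 1: phi[1] = -15 + -80 = -95 deg
  cos(-95 deg) = -0.0872, sin(-95 deg) = -0.9962
  joint[2] = (2.5114, -0.6729) + 7.6 * (-0.0872, -0.9962) = (2.5114 + -0.6624, -0.6729 + -7.5711) = (1.8490, -8.2440)
link 2: phi[2] = -15 + -80 + -55 = -150 deg
  cos(-150 deg) = -0.8660, sin(-150 deg) = -0.5000
  joint[3] = (1.8490, -8.2440) + 10.5 * (-0.8660, -0.5000) = (1.8490 + -9.0933, -8.2440 + -5.2500) = (-7.2442, -13.4940)
End effector: (-7.2442, -13.4940)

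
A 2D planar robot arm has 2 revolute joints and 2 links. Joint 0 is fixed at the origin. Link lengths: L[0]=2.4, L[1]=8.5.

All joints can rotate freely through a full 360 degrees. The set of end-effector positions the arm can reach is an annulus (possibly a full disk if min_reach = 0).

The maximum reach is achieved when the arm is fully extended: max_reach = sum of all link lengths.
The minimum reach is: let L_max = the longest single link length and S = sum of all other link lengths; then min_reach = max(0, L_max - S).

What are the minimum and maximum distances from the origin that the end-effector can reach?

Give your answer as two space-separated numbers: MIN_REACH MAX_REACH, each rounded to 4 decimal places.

Answer: 6.1000 10.9000

Derivation:
Link lengths: [2.4, 8.5]
max_reach = 2.4 + 8.5 = 10.9
L_max = max([2.4, 8.5]) = 8.5
S (sum of others) = 10.9 - 8.5 = 2.4
min_reach = max(0, 8.5 - 2.4) = max(0, 6.1) = 6.1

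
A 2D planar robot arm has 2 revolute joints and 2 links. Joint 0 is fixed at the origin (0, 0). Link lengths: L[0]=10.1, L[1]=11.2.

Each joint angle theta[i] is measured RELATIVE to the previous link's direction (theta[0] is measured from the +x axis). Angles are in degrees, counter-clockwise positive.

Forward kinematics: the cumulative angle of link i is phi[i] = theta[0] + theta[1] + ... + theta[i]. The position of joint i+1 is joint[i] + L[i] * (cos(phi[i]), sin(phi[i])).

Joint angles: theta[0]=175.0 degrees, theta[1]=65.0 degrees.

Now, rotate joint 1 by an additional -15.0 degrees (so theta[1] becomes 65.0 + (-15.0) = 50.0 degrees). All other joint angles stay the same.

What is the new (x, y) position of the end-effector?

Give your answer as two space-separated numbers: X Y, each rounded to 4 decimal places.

Answer: -17.9812 -7.0393

Derivation:
joint[0] = (0.0000, 0.0000)  (base)
link 0: phi[0] = 175 = 175 deg
  cos(175 deg) = -0.9962, sin(175 deg) = 0.0872
  joint[1] = (0.0000, 0.0000) + 10.1 * (-0.9962, 0.0872) = (0.0000 + -10.0616, 0.0000 + 0.8803) = (-10.0616, 0.8803)
link 1: phi[1] = 175 + 50 = 225 deg
  cos(225 deg) = -0.7071, sin(225 deg) = -0.7071
  joint[2] = (-10.0616, 0.8803) + 11.2 * (-0.7071, -0.7071) = (-10.0616 + -7.9196, 0.8803 + -7.9196) = (-17.9812, -7.0393)
End effector: (-17.9812, -7.0393)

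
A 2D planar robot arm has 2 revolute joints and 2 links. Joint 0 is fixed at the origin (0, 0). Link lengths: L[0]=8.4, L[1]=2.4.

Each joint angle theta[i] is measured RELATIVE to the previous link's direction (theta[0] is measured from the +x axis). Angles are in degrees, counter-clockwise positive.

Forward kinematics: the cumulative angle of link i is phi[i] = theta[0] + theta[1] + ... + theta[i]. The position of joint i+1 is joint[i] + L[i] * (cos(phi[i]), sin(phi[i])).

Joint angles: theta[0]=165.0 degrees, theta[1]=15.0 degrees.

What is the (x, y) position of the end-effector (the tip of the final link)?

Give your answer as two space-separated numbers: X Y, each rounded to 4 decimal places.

Answer: -10.5138 2.1741

Derivation:
joint[0] = (0.0000, 0.0000)  (base)
link 0: phi[0] = 165 = 165 deg
  cos(165 deg) = -0.9659, sin(165 deg) = 0.2588
  joint[1] = (0.0000, 0.0000) + 8.4 * (-0.9659, 0.2588) = (0.0000 + -8.1138, 0.0000 + 2.1741) = (-8.1138, 2.1741)
link 1: phi[1] = 165 + 15 = 180 deg
  cos(180 deg) = -1.0000, sin(180 deg) = 0.0000
  joint[2] = (-8.1138, 2.1741) + 2.4 * (-1.0000, 0.0000) = (-8.1138 + -2.4000, 2.1741 + 0.0000) = (-10.5138, 2.1741)
End effector: (-10.5138, 2.1741)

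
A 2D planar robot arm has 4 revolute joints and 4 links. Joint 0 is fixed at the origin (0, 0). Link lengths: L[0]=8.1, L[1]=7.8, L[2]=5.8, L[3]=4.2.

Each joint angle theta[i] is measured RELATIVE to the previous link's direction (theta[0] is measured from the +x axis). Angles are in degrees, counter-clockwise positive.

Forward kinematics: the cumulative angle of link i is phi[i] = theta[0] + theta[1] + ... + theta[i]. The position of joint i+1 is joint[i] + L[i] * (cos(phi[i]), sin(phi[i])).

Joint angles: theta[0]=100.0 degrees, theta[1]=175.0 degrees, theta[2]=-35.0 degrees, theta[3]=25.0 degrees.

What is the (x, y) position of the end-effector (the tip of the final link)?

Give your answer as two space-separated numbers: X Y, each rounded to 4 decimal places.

Answer: -3.9928 -9.0003

Derivation:
joint[0] = (0.0000, 0.0000)  (base)
link 0: phi[0] = 100 = 100 deg
  cos(100 deg) = -0.1736, sin(100 deg) = 0.9848
  joint[1] = (0.0000, 0.0000) + 8.1 * (-0.1736, 0.9848) = (0.0000 + -1.4066, 0.0000 + 7.9769) = (-1.4066, 7.9769)
link 1: phi[1] = 100 + 175 = 275 deg
  cos(275 deg) = 0.0872, sin(275 deg) = -0.9962
  joint[2] = (-1.4066, 7.9769) + 7.8 * (0.0872, -0.9962) = (-1.4066 + 0.6798, 7.9769 + -7.7703) = (-0.7267, 0.2066)
link 2: phi[2] = 100 + 175 + -35 = 240 deg
  cos(240 deg) = -0.5000, sin(240 deg) = -0.8660
  joint[3] = (-0.7267, 0.2066) + 5.8 * (-0.5000, -0.8660) = (-0.7267 + -2.9000, 0.2066 + -5.0229) = (-3.6267, -4.8163)
link 3: phi[3] = 100 + 175 + -35 + 25 = 265 deg
  cos(265 deg) = -0.0872, sin(265 deg) = -0.9962
  joint[4] = (-3.6267, -4.8163) + 4.2 * (-0.0872, -0.9962) = (-3.6267 + -0.3661, -4.8163 + -4.1840) = (-3.9928, -9.0003)
End effector: (-3.9928, -9.0003)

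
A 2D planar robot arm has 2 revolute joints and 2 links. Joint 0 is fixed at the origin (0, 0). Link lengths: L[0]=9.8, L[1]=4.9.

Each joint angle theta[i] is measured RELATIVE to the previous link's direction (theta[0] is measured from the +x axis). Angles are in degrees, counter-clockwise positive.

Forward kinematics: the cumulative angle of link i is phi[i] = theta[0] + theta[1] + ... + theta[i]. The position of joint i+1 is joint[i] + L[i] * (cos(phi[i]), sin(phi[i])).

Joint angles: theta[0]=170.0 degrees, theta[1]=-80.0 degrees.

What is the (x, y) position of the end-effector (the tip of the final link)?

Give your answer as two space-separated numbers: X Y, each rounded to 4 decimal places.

Answer: -9.6511 6.6018

Derivation:
joint[0] = (0.0000, 0.0000)  (base)
link 0: phi[0] = 170 = 170 deg
  cos(170 deg) = -0.9848, sin(170 deg) = 0.1736
  joint[1] = (0.0000, 0.0000) + 9.8 * (-0.9848, 0.1736) = (0.0000 + -9.6511, 0.0000 + 1.7018) = (-9.6511, 1.7018)
link 1: phi[1] = 170 + -80 = 90 deg
  cos(90 deg) = 0.0000, sin(90 deg) = 1.0000
  joint[2] = (-9.6511, 1.7018) + 4.9 * (0.0000, 1.0000) = (-9.6511 + 0.0000, 1.7018 + 4.9000) = (-9.6511, 6.6018)
End effector: (-9.6511, 6.6018)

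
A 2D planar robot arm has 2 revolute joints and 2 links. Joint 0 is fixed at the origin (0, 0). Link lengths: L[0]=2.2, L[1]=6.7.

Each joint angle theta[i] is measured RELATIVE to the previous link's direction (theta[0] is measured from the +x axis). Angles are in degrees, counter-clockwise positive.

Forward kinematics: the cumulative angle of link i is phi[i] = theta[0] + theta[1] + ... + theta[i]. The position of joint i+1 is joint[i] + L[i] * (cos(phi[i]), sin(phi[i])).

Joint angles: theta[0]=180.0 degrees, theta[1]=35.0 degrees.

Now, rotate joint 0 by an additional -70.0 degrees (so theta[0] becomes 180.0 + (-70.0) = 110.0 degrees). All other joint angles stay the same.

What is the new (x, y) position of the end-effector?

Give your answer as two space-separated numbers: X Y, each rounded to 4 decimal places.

Answer: -6.2408 5.9103

Derivation:
joint[0] = (0.0000, 0.0000)  (base)
link 0: phi[0] = 110 = 110 deg
  cos(110 deg) = -0.3420, sin(110 deg) = 0.9397
  joint[1] = (0.0000, 0.0000) + 2.2 * (-0.3420, 0.9397) = (0.0000 + -0.7524, 0.0000 + 2.0673) = (-0.7524, 2.0673)
link 1: phi[1] = 110 + 35 = 145 deg
  cos(145 deg) = -0.8192, sin(145 deg) = 0.5736
  joint[2] = (-0.7524, 2.0673) + 6.7 * (-0.8192, 0.5736) = (-0.7524 + -5.4883, 2.0673 + 3.8430) = (-6.2408, 5.9103)
End effector: (-6.2408, 5.9103)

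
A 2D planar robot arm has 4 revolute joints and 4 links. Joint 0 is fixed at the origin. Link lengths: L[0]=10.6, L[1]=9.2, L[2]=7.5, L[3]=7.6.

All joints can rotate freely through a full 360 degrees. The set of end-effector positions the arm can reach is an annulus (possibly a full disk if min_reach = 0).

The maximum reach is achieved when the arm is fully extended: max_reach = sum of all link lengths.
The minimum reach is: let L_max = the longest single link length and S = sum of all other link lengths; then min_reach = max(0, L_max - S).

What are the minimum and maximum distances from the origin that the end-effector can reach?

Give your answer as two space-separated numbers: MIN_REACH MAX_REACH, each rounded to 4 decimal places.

Link lengths: [10.6, 9.2, 7.5, 7.6]
max_reach = 10.6 + 9.2 + 7.5 + 7.6 = 34.9
L_max = max([10.6, 9.2, 7.5, 7.6]) = 10.6
S (sum of others) = 34.9 - 10.6 = 24.3
min_reach = max(0, 10.6 - 24.3) = max(0, -13.7) = 0

Answer: 0.0000 34.9000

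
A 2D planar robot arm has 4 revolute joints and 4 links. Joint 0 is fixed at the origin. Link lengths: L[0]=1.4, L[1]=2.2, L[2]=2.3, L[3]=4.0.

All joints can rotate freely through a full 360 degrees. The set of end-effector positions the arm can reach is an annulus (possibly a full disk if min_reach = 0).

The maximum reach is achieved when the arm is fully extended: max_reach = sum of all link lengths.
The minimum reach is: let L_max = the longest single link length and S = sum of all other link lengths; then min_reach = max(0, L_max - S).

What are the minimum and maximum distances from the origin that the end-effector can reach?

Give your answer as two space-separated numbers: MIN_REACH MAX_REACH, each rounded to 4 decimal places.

Link lengths: [1.4, 2.2, 2.3, 4.0]
max_reach = 1.4 + 2.2 + 2.3 + 4 = 9.9
L_max = max([1.4, 2.2, 2.3, 4.0]) = 4
S (sum of others) = 9.9 - 4 = 5.9
min_reach = max(0, 4 - 5.9) = max(0, -1.9) = 0

Answer: 0.0000 9.9000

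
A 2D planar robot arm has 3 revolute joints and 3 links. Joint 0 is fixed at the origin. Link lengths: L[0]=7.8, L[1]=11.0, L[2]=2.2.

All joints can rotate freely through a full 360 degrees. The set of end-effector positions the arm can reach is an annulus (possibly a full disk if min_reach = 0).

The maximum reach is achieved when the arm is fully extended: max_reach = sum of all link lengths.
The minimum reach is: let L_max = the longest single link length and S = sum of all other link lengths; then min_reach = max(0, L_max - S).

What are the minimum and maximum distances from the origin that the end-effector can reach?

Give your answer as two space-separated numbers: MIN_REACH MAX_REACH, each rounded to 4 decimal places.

Answer: 1.0000 21.0000

Derivation:
Link lengths: [7.8, 11.0, 2.2]
max_reach = 7.8 + 11 + 2.2 = 21
L_max = max([7.8, 11.0, 2.2]) = 11
S (sum of others) = 21 - 11 = 10
min_reach = max(0, 11 - 10) = max(0, 1) = 1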